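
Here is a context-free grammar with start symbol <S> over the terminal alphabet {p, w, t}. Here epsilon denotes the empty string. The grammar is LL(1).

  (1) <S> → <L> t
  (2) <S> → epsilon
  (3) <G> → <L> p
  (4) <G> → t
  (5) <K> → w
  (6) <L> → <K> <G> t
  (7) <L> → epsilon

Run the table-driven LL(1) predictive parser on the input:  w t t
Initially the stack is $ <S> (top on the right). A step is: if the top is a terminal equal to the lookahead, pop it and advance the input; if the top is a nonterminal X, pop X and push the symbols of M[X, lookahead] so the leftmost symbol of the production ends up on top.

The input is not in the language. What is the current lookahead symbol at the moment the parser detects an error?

$

step 1: stack=$ <S>  input=w t t $  — expand <S> → <L> t
step 2: stack=$ t <L>  input=w t t $  — expand <L> → <K> <G> t
step 3: stack=$ t t <G> <K>  input=w t t $  — expand <K> → w
step 4: stack=$ t t <G> w  input=w t t $  — match w
step 5: stack=$ t t <G>  input=t t $  — expand <G> → t
step 6: stack=$ t t t  input=t t $  — match t
step 7: stack=$ t t  input=t $  — match t
step 8: stack=$ t  input=$  — error: top is terminal t but lookahead is $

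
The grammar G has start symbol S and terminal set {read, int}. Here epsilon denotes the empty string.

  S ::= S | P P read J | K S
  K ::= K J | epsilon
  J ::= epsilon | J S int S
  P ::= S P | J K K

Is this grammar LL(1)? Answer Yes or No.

No

FIRST(S) = {read}
FIRST(K) = {epsilon, read}
FIRST(J) = {epsilon, read}
FIRST(P) = {epsilon, read}
FOLLOW(S) = {$, int, read}
FOLLOW(K) = {read}
FOLLOW(J) = {$, int, read}
FOLLOW(P) = {read}
Cell M[J, read] receives both J ::= epsilon and J ::= J S int S — the grammar is not LL(1).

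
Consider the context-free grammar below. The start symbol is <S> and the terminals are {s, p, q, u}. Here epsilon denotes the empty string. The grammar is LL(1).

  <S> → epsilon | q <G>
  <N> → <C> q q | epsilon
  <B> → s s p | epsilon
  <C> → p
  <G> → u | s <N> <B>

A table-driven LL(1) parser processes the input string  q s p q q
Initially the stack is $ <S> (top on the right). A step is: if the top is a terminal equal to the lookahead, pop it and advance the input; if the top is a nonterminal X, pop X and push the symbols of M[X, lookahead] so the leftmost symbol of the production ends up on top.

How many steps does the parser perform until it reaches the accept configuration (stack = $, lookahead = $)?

10

step 1: stack=$ <S>  input=q s p q q $  — expand <S> → q <G>
step 2: stack=$ <G> q  input=q s p q q $  — match q
step 3: stack=$ <G>  input=s p q q $  — expand <G> → s <N> <B>
step 4: stack=$ <B> <N> s  input=s p q q $  — match s
step 5: stack=$ <B> <N>  input=p q q $  — expand <N> → <C> q q
step 6: stack=$ <B> q q <C>  input=p q q $  — expand <C> → p
step 7: stack=$ <B> q q p  input=p q q $  — match p
step 8: stack=$ <B> q q  input=q q $  — match q
step 9: stack=$ <B> q  input=q $  — match q
step 10: stack=$ <B>  input=$  — expand <B> → epsilon
Accept reached after 10 steps.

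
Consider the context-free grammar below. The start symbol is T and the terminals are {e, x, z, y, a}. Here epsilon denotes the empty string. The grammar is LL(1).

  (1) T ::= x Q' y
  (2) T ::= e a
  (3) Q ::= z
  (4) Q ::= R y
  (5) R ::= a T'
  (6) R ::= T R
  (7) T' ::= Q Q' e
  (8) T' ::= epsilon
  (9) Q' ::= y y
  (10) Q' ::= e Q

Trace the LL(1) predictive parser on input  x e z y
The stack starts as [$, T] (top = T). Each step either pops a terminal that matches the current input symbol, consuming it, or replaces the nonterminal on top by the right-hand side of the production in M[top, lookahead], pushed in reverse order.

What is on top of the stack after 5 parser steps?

step 1: stack=$ T  input=x e z y $  — expand T ::= x Q' y
step 2: stack=$ y Q' x  input=x e z y $  — match x
step 3: stack=$ y Q'  input=e z y $  — expand Q' ::= e Q
step 4: stack=$ y Q e  input=e z y $  — match e
step 5: stack=$ y Q  input=z y $  — expand Q ::= z
Stack after step 5: $ y z (top = z).

z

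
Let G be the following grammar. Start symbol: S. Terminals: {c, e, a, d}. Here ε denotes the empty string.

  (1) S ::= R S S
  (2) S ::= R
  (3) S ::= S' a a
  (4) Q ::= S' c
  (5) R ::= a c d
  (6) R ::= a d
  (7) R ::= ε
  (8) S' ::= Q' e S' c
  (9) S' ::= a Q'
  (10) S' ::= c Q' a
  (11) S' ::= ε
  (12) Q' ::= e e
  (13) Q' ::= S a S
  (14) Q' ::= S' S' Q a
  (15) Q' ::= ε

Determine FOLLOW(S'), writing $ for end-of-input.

{a, c, e}

FIRST(R): from R::=a c d we get {a}; from R::=a d we get {a}; from R::=ε we get {ε}. So FIRST(R) = {ε, a}.
FIRST(S): from S::=R S S we get {ε, a, c, e}; from S::=R we get {ε, a}; from S::=S' a a we get {a, c, e}. So FIRST(S) = {ε, a, c, e}.
FIRST(Q): from Q::=S' c we get {a, c, e}. So FIRST(Q) = {a, c, e}.
FIRST(S'): from S'::=Q' e S' c we get {a, c, e}; from S'::=a Q' we get {a}; from S'::=c Q' a we get {c}; from S'::=ε we get {ε}. So FIRST(S') = {ε, a, c, e}.
FIRST(Q'): from Q'::=e e we get {e}; from Q'::=S a S we get {a, c, e}; from Q'::=S' S' Q a we get {a, c, e}; from Q'::=ε we get {ε}. So FIRST(Q') = {ε, a, c, e}.
FOLLOW(S) includes $ since S is the start symbol.
FOLLOW(Q): in Q'::=S' S' Q a, Q is followed by a with FIRST {a}. Thus FOLLOW(Q) = {a}.
FOLLOW(S'): in S::=S' a a, S' is followed by a a with FIRST {a}; in Q::=S' c, S' is followed by c with FIRST {c}; in S'::=Q' e S' c, S' is followed by c with FIRST {c}; in Q'::=S' S' Q a (occurrence 1), S' is followed by S' Q a with FIRST {a, c, e}; in Q'::=S' S' Q a (occurrence 2), S' is followed by Q a with FIRST {a, c, e}. Thus FOLLOW(S') = {a, c, e}.
FOLLOW(Q'): in S'::=Q' e S' c, Q' is followed by e S' c with FIRST {e}; in S'::=a Q', the suffix after Q' is empty, so FOLLOW(Q') ⊇ FOLLOW(S') = {a, c, e}; in S'::=c Q' a, Q' is followed by a with FIRST {a}. Thus FOLLOW(Q') = {a, c, e}.
FOLLOW(S): in S::=R S S (occurrence 1), S is followed by S with FIRST {ε, a, c, e}; in S::=R S S (occurrence 1), the suffix after S is nullable (adds nothing new); in S::=R S S (occurrence 2), the suffix after S is empty (adds nothing new); in Q'::=S a S (occurrence 1), S is followed by a S with FIRST {a}; in Q'::=S a S (occurrence 2), the suffix after S is empty, so FOLLOW(S) ⊇ FOLLOW(Q') = {a, c, e}. Thus FOLLOW(S) = {$, a, c, e}.
FOLLOW(R): in S::=R S S, R is followed by S S with FIRST {ε, a, c, e}; in S::=R S S, the suffix after R is nullable, so FOLLOW(R) ⊇ FOLLOW(S) = {$, a, c, e}; in S::=R, the suffix after R is empty, so FOLLOW(R) ⊇ FOLLOW(S) = {$, a, c, e}. Thus FOLLOW(R) = {$, a, c, e}.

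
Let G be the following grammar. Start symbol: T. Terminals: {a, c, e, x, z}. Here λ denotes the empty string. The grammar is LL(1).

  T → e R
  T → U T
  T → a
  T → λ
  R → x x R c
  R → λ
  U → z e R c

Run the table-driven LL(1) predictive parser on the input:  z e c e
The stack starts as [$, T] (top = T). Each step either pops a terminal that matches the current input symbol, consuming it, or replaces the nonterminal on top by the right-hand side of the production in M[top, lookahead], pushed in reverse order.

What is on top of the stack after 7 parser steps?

     Stack        Input      Action
  1  $ T          z e c e $  expand T → U T
  2  $ T U        z e c e $  expand U → z e R c
  3  $ T c R e z  z e c e $  match z
  4  $ T c R e    e c e $    match e
  5  $ T c R      c e $      expand R → λ
  6  $ T c        c e $      match c
  7  $ T          e $        expand T → e R
Stack after step 7: $ R e (top = e).

e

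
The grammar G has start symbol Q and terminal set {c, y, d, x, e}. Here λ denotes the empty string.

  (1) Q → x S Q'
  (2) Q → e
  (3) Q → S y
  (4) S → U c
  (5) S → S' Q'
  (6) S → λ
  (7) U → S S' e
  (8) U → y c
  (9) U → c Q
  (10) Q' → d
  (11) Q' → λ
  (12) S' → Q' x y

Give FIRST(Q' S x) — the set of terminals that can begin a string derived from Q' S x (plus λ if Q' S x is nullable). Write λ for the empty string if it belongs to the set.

{c, d, x, y}

FIRST(Q'): from Q'→d we get {d}; from Q'→λ we get {λ}. So FIRST(Q') = {λ, d}.
FIRST(S'): from S'→Q' x y we get {d, x}. So FIRST(S') = {d, x}.
FIRST(Q): from Q→x S Q' we get {x}; from Q→e we get {e}; from Q→S y we get {c, d, x, y}. So FIRST(Q) = {c, d, e, x, y}.
FIRST(S): from S→U c we get {c, d, x, y}; from S→S' Q' we get {d, x}; from S→λ we get {λ}. So FIRST(S) = {λ, c, d, x, y}.
FIRST(U): from U→S S' e we get {c, d, x, y}; from U→y c we get {y}; from U→c Q we get {c}. So FIRST(U) = {c, d, x, y}.
FIRST(Q' S x): take FIRST of each symbol in turn, carrying on past any symbol whose FIRST contains λ; result {c, d, x, y}.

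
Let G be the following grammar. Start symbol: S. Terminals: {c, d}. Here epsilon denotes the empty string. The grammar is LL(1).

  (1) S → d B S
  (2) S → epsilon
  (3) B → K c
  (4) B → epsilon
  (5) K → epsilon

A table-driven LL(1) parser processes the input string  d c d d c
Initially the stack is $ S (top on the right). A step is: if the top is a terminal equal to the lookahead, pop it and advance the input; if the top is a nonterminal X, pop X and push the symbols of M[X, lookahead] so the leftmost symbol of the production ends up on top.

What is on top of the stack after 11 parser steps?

step 1: stack=$ S  input=d c d d c $  — expand S → d B S
step 2: stack=$ S B d  input=d c d d c $  — match d
step 3: stack=$ S B  input=c d d c $  — expand B → K c
step 4: stack=$ S c K  input=c d d c $  — expand K → epsilon
step 5: stack=$ S c  input=c d d c $  — match c
step 6: stack=$ S  input=d d c $  — expand S → d B S
step 7: stack=$ S B d  input=d d c $  — match d
step 8: stack=$ S B  input=d c $  — expand B → epsilon
step 9: stack=$ S  input=d c $  — expand S → d B S
step 10: stack=$ S B d  input=d c $  — match d
step 11: stack=$ S B  input=c $  — expand B → K c
Stack after step 11: $ S c K (top = K).

K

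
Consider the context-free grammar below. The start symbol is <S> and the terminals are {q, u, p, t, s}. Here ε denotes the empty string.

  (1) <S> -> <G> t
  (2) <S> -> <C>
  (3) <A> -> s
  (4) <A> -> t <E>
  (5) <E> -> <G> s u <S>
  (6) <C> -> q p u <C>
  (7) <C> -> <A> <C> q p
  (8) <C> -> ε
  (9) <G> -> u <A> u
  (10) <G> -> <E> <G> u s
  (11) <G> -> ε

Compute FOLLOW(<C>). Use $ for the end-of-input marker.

{$, q, s, t, u}

FIRST(<A>): from <A>->s we get {s}; from <A>->t <E> we get {t}. So FIRST(<A>) = {s, t}.
FIRST(<C>): from <C>->q p u <C> we get {q}; from <C>-><A> <C> q p we get {s, t}; from <C>->ε we get {ε}. So FIRST(<C>) = {ε, q, s, t}.
FIRST(<S>): from <S>-><G> t we get {s, t, u}; from <S>-><C> we get {ε, q, s, t}. So FIRST(<S>) = {ε, q, s, t, u}.
FIRST(<E>): from <E>-><G> s u <S> we get {s, u}. So FIRST(<E>) = {s, u}.
FIRST(<G>): from <G>->u <A> u we get {u}; from <G>-><E> <G> u s we get {s, u}; from <G>->ε we get {ε}. So FIRST(<G>) = {ε, s, u}.
FOLLOW(<S>) includes $ since <S> is the start symbol.
FOLLOW(<A>): in <C>-><A> <C> q p, <A> is followed by <C> q p with FIRST {q, s, t}; in <G>->u <A> u, <A> is followed by u with FIRST {u}. Thus FOLLOW(<A>) = {q, s, t, u}.
FOLLOW(<E>): in <A>->t <E>, the suffix after <E> is empty, so FOLLOW(<E>) ⊇ FOLLOW(<A>) = {q, s, t, u}; in <G>-><E> <G> u s, <E> is followed by <G> u s with FIRST {s, u}. Thus FOLLOW(<E>) = {q, s, t, u}.
FOLLOW(<S>): in <E>-><G> s u <S>, the suffix after <S> is empty, so FOLLOW(<S>) ⊇ FOLLOW(<E>) = {q, s, t, u}. Thus FOLLOW(<S>) = {$, q, s, t, u}.
FOLLOW(<C>): in <S>-><C>, the suffix after <C> is empty, so FOLLOW(<C>) ⊇ FOLLOW(<S>) = {$, q, s, t, u}; in <C>->q p u <C>, the suffix after <C> is empty (adds nothing new); in <C>-><A> <C> q p, <C> is followed by q p with FIRST {q}. Thus FOLLOW(<C>) = {$, q, s, t, u}.
FOLLOW(<G>): in <S>-><G> t, <G> is followed by t with FIRST {t}; in <E>-><G> s u <S>, <G> is followed by s u <S> with FIRST {s}; in <G>-><E> <G> u s, <G> is followed by u s with FIRST {u}. Thus FOLLOW(<G>) = {s, t, u}.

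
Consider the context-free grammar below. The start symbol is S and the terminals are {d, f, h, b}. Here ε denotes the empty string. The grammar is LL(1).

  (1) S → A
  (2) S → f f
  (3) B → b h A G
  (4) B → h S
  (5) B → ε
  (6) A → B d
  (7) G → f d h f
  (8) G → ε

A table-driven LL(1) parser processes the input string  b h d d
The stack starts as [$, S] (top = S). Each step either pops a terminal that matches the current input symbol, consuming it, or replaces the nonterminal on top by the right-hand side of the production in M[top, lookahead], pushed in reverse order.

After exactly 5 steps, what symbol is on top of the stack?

step 1: stack=$ S  input=b h d d $  — expand S → A
step 2: stack=$ A  input=b h d d $  — expand A → B d
step 3: stack=$ d B  input=b h d d $  — expand B → b h A G
step 4: stack=$ d G A h b  input=b h d d $  — match b
step 5: stack=$ d G A h  input=h d d $  — match h
Stack after step 5: $ d G A (top = A).

A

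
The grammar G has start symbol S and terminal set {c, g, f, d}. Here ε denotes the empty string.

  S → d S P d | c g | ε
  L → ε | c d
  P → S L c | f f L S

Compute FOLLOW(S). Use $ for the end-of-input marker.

{$, c, d, f}

FIRST(S) = {ε, c, d}
FIRST(L) = {ε, c}
FIRST(P) = {c, d, f}  (via S L c)
FOLLOW(S) includes $ since S is the start symbol.
FOLLOW(P): in S→d S P d, P is followed by d with FIRST {d}. Thus FOLLOW(P) = {d}.
FOLLOW(S): in S→d S P d, S is followed by P d with FIRST {c, d, f}; in P→S L c, S is followed by L c with FIRST {c}; in P→f f L S, the suffix after S is empty, so FOLLOW(S) ⊇ FOLLOW(P) = {d}. Thus FOLLOW(S) = {$, c, d, f}.
FOLLOW(L): in P→S L c, L is followed by c with FIRST {c}; in P→f f L S, L is followed by S with FIRST {ε, c, d}; in P→f f L S, the suffix after L is nullable, so FOLLOW(L) ⊇ FOLLOW(P) = {d}. Thus FOLLOW(L) = {c, d}.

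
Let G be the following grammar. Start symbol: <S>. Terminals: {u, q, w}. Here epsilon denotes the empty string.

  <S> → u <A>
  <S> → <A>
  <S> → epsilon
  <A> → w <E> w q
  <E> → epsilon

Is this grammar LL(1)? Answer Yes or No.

FIRST(<S>) = {epsilon, u, w}
FIRST(<A>) = {w}
FIRST(<E>) = {epsilon}
FOLLOW(<S>) = {$}
FOLLOW(<A>) = {$}
FOLLOW(<E>) = {w}
Each cell of M receives at most one production.

Yes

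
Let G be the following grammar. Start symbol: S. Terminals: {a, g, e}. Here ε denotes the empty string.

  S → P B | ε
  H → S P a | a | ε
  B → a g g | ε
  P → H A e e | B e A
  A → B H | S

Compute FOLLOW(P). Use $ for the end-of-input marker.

{$, a, e}

FIRST(B) = {ε, a}
FIRST(S) = {ε, a, e}  (via P B)
FIRST(H) = {ε, a, e}  (via S P a)
FIRST(A) = {ε, a, e}  (via B H, S)
FIRST(P) = {a, e}  (via H A e e, B e A)
FOLLOW(S) includes $ since S is the start symbol.
FOLLOW(S): in H→S P a, S is followed by P a with FIRST {a, e}; in A→S, the suffix after S is empty, so FOLLOW(S) ⊇ FOLLOW(A) = {$, a, e}. Thus FOLLOW(S) = {$, a, e}.
FOLLOW(P): in S→P B, P is followed by B with FIRST {ε, a}; in S→P B, the suffix after P is nullable, so FOLLOW(P) ⊇ FOLLOW(S) = {$, a, e}; in H→S P a, P is followed by a with FIRST {a}. Thus FOLLOW(P) = {$, a, e}.
FOLLOW(A): in P→H A e e, A is followed by e e with FIRST {e}; in P→B e A, the suffix after A is empty, so FOLLOW(A) ⊇ FOLLOW(P) = {$, a, e}. Thus FOLLOW(A) = {$, a, e}.
FOLLOW(H): in P→H A e e, H is followed by A e e with FIRST {a, e}; in A→B H, the suffix after H is empty, so FOLLOW(H) ⊇ FOLLOW(A) = {$, a, e}. Thus FOLLOW(H) = {$, a, e}.
FOLLOW(B): in S→P B, the suffix after B is empty, so FOLLOW(B) ⊇ FOLLOW(S) = {$, a, e}; in P→B e A, B is followed by e A with FIRST {e}; in A→B H, B is followed by H with FIRST {ε, a, e}; in A→B H, the suffix after B is nullable, so FOLLOW(B) ⊇ FOLLOW(A) = {$, a, e}. Thus FOLLOW(B) = {$, a, e}.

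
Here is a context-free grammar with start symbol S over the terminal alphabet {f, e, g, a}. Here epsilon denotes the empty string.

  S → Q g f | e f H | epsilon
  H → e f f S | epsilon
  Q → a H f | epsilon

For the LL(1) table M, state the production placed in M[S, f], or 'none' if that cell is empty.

S → epsilon

FIRST(H) = {epsilon, e}
FIRST(Q) = {epsilon, a}
FIRST(S) = {epsilon, a, e, g}  (via Q g f)
FOLLOW(S) includes $ since S is the start symbol.
FOLLOW(S): in H→e f f S, the suffix after S is empty, so FOLLOW(S) ⊇ FOLLOW(H) = {$, f}. Thus FOLLOW(S) = {$, f}.
FOLLOW(H): in S→e f H, the suffix after H is empty, so FOLLOW(H) ⊇ FOLLOW(S) = {$, f}; in Q→a H f, H is followed by f with FIRST {f}. Thus FOLLOW(H) = {$, f}.
For S → Q g f: FIRST(Q g f) = {a, g}, so it goes in M[S, t] for t ∈ {a, g}.
For S → e f H: FIRST(e f H) = {e}, so it goes in M[S, t] for t ∈ {e}.
For S → epsilon: FIRST(epsilon) = {epsilon}, so it goes in M[S, t] for t ∈ {}; since epsilon ∈ FIRST, also for every t ∈ FOLLOW(S) = {$, f}.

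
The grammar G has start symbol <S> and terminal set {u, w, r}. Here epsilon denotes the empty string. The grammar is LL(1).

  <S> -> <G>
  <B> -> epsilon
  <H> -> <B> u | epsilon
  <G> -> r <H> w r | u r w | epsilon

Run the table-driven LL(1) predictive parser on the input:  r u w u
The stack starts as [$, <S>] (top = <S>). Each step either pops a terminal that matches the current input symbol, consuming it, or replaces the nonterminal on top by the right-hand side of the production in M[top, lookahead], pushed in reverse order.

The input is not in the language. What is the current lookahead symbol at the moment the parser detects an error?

u

step 1: stack=$ <S>  input=r u w u $  — expand <S> -> <G>
step 2: stack=$ <G>  input=r u w u $  — expand <G> -> r <H> w r
step 3: stack=$ r w <H> r  input=r u w u $  — match r
step 4: stack=$ r w <H>  input=u w u $  — expand <H> -> <B> u
step 5: stack=$ r w u <B>  input=u w u $  — expand <B> -> epsilon
step 6: stack=$ r w u  input=u w u $  — match u
step 7: stack=$ r w  input=w u $  — match w
step 8: stack=$ r  input=u $  — error: top is terminal r but lookahead is u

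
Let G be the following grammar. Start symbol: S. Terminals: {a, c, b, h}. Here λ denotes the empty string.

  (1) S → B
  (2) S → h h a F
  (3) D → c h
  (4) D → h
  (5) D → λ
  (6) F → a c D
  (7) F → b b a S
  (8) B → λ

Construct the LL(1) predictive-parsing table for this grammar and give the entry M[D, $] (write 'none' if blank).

FIRST(D): from D→c h we get {c}; from D→h we get {h}; from D→λ we get {λ}. So FIRST(D) = {λ, c, h}.
FIRST(F): from F→a c D we get {a}; from F→b b a S we get {b}. So FIRST(F) = {a, b}.
FIRST(B): from B→λ we get {λ}. So FIRST(B) = {λ}.
FIRST(S): from S→B we get {λ}; from S→h h a F we get {h}. So FIRST(S) = {λ, h}.
FOLLOW(S) includes $ since S is the start symbol.
FOLLOW(F): in S→h h a F, the suffix after F is empty, so FOLLOW(F) ⊇ FOLLOW(S) = {$}. Thus FOLLOW(F) = {$}.
FOLLOW(D): in F→a c D, the suffix after D is empty, so FOLLOW(D) ⊇ FOLLOW(F) = {$}. Thus FOLLOW(D) = {$}.
For D → c h: FIRST(c h) = {c}, so it goes in M[D, t] for t ∈ {c}.
For D → h: FIRST(h) = {h}, so it goes in M[D, t] for t ∈ {h}.
For D → λ: FIRST(λ) = {λ}, so it goes in M[D, t] for t ∈ {}; since λ ∈ FIRST, also for every t ∈ FOLLOW(D) = {$}.

D → λ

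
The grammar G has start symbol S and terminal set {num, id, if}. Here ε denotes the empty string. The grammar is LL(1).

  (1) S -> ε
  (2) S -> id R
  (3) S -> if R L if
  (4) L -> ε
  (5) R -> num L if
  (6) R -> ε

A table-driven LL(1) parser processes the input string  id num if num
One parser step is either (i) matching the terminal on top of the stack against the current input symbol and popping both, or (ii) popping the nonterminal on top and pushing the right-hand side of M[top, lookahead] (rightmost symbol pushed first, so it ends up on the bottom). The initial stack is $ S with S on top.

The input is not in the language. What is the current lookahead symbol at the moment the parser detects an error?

num

step 1: stack=$ S  input=id num if num $  — expand S -> id R
step 2: stack=$ R id  input=id num if num $  — match id
step 3: stack=$ R  input=num if num $  — expand R -> num L if
step 4: stack=$ if L num  input=num if num $  — match num
step 5: stack=$ if L  input=if num $  — expand L -> ε
step 6: stack=$ if  input=if num $  — match if
step 7: stack=$  input=num $  — error: stack empty but input remains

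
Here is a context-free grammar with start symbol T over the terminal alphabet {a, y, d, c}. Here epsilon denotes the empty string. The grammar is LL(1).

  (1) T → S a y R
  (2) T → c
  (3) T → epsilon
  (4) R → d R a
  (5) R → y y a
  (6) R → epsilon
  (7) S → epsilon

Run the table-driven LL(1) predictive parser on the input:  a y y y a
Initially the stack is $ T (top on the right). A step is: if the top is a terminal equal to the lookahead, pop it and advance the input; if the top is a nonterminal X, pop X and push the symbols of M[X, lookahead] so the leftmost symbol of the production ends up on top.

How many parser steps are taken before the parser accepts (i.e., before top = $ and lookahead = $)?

step 1: stack=$ T  input=a y y y a $  — expand T → S a y R
step 2: stack=$ R y a S  input=a y y y a $  — expand S → epsilon
step 3: stack=$ R y a  input=a y y y a $  — match a
step 4: stack=$ R y  input=y y y a $  — match y
step 5: stack=$ R  input=y y a $  — expand R → y y a
step 6: stack=$ a y y  input=y y a $  — match y
step 7: stack=$ a y  input=y a $  — match y
step 8: stack=$ a  input=a $  — match a
Accept reached after 8 steps.

8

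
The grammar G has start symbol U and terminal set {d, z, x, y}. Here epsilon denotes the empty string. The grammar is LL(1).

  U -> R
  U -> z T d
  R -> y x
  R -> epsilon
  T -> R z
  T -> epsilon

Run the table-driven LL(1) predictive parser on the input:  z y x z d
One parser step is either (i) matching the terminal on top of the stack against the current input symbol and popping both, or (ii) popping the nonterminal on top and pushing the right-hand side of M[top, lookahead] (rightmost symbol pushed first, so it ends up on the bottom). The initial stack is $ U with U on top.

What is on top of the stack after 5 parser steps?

     Stack      Input        Action
  1  $ U        z y x z d $  expand U -> z T d
  2  $ d T z    z y x z d $  match z
  3  $ d T      y x z d $    expand T -> R z
  4  $ d z R    y x z d $    expand R -> y x
  5  $ d z x y  y x z d $    match y
Stack after step 5: $ d z x (top = x).

x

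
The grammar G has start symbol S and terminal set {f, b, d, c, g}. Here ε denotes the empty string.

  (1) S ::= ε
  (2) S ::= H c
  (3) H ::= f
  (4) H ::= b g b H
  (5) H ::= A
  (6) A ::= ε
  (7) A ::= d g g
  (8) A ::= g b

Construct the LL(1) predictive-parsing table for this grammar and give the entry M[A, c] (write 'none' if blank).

FIRST(A): from A::=ε we get {ε}; from A::=d g g we get {d}; from A::=g b we get {g}. So FIRST(A) = {ε, d, g}.
FIRST(H): from H::=f we get {f}; from H::=b g b H we get {b}; from H::=A we get {ε, d, g}. So FIRST(H) = {ε, b, d, f, g}.
FIRST(S): from S::=ε we get {ε}; from S::=H c we get {b, c, d, f, g}. So FIRST(S) = {ε, b, c, d, f, g}.
FOLLOW(S) includes $ since S is the start symbol.
FOLLOW(H): in S::=H c, H is followed by c with FIRST {c}; in H::=b g b H, the suffix after H is empty (adds nothing new). Thus FOLLOW(H) = {c}.
FOLLOW(A): in H::=A, the suffix after A is empty, so FOLLOW(A) ⊇ FOLLOW(H) = {c}. Thus FOLLOW(A) = {c}.
For A ::= ε: FIRST(ε) = {ε}, so it goes in M[A, t] for t ∈ {}; since ε ∈ FIRST, also for every t ∈ FOLLOW(A) = {c}.
For A ::= d g g: FIRST(d g g) = {d}, so it goes in M[A, t] for t ∈ {d}.
For A ::= g b: FIRST(g b) = {g}, so it goes in M[A, t] for t ∈ {g}.

A ::= ε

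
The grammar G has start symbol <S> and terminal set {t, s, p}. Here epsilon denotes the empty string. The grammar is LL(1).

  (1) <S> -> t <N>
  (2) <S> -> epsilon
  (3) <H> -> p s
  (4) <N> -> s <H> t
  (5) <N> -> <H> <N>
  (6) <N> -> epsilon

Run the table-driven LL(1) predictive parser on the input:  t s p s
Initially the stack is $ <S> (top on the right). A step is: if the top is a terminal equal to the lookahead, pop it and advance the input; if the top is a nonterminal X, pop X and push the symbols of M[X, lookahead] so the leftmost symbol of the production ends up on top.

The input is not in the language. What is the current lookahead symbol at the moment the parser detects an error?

$

     Stack      Input      Action
  1  $ <S>      t s p s $  expand <S> -> t <N>
  2  $ <N> t    t s p s $  match t
  3  $ <N>      s p s $    expand <N> -> s <H> t
  4  $ t <H> s  s p s $    match s
  5  $ t <H>    p s $      expand <H> -> p s
  6  $ t s p    p s $      match p
  7  $ t s      s $        match s
  8  $ t        $          error: top is terminal t but lookahead is $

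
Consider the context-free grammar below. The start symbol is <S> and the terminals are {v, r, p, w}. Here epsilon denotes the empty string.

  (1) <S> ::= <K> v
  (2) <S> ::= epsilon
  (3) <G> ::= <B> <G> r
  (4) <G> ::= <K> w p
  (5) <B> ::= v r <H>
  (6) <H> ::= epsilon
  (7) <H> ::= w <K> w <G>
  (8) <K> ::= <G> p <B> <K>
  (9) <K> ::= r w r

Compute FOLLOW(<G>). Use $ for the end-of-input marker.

FIRST(<B>) = {v}
FIRST(<H>) = {epsilon, w}
FIRST(<S>) = {epsilon, r, v}  (via <K> v)
FIRST(<G>) = {r, v}  (via <B> <G> r, <K> w p)
FIRST(<K>) = {r, v}  (via <G> p <B> <K>)
FOLLOW(<S>) includes $ since <S> is the start symbol.
FOLLOW(<S>): <S> appears on no right-hand side. Thus FOLLOW(<S>) = {$}.
FOLLOW(<B>): in <G>::=<B> <G> r, <B> is followed by <G> r with FIRST {r, v}; in <K>::=<G> p <B> <K>, <B> is followed by <K> with FIRST {r, v}. Thus FOLLOW(<B>) = {r, v}.
FOLLOW(<H>): in <B>::=v r <H>, the suffix after <H> is empty, so FOLLOW(<H>) ⊇ FOLLOW(<B>) = {r, v}. Thus FOLLOW(<H>) = {r, v}.
FOLLOW(<G>): in <G>::=<B> <G> r, <G> is followed by r with FIRST {r}; in <H>::=w <K> w <G>, the suffix after <G> is empty, so FOLLOW(<G>) ⊇ FOLLOW(<H>) = {r, v}; in <K>::=<G> p <B> <K>, <G> is followed by p <B> <K> with FIRST {p}. Thus FOLLOW(<G>) = {p, r, v}.
FOLLOW(<K>): in <S>::=<K> v, <K> is followed by v with FIRST {v}; in <G>::=<K> w p, <K> is followed by w p with FIRST {w}; in <H>::=w <K> w <G>, <K> is followed by w <G> with FIRST {w}; in <K>::=<G> p <B> <K>, the suffix after <K> is empty (adds nothing new). Thus FOLLOW(<K>) = {v, w}.

{p, r, v}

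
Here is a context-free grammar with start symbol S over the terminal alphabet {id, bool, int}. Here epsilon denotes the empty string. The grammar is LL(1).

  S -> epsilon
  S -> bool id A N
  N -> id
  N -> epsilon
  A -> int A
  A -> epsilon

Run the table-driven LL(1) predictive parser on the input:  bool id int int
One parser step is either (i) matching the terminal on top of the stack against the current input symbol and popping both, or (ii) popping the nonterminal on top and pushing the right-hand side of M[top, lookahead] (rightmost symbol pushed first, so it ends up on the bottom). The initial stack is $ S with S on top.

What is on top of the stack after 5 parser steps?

     Stack          Input              Action
  1  $ S            bool id int int $  expand S -> bool id A N
  2  $ N A id bool  bool id int int $  match bool
  3  $ N A id       id int int $       match id
  4  $ N A          int int $          expand A -> int A
  5  $ N A int      int int $          match int
Stack after step 5: $ N A (top = A).

A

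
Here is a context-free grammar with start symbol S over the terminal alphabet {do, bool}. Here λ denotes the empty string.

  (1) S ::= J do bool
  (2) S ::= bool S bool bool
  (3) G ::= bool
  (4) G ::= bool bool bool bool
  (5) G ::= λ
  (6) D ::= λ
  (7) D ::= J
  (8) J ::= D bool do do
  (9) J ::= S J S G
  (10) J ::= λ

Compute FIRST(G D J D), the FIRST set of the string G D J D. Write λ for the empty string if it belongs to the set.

{λ, bool, do}

FIRST(G) = {λ, bool}
FIRST(S) = {bool, do}  (via J do bool)
FIRST(D) = {λ, bool, do}  (via J)
FIRST(J) = {λ, bool, do}  (via D bool do do, S J S G)
FIRST(G D J D): take FIRST of each symbol in turn, carrying on past any symbol whose FIRST contains λ; result {λ, bool, do}.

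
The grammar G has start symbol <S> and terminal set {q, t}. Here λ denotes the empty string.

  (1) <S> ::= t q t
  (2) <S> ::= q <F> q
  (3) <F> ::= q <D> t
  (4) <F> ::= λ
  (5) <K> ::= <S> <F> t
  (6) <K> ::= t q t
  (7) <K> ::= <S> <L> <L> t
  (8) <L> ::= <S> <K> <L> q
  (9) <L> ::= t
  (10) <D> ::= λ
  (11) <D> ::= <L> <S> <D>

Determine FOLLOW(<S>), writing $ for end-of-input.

FIRST(<S>) = {q, t}
FIRST(<F>) = {λ, q}
FIRST(<K>) = {q, t}  (via <S> <F> t, <S> <L> <L> t)
FIRST(<L>) = {q, t}  (via <S> <K> <L> q)
FIRST(<D>) = {λ, q, t}  (via <L> <S> <D>)
FOLLOW(<S>) includes $ since <S> is the start symbol.
FOLLOW(<F>): in <S>::=q <F> q, <F> is followed by q with FIRST {q}; in <K>::=<S> <F> t, <F> is followed by t with FIRST {t}. Thus FOLLOW(<F>) = {q, t}.
FOLLOW(<K>): in <L>::=<S> <K> <L> q, <K> is followed by <L> q with FIRST {q, t}. Thus FOLLOW(<K>) = {q, t}.
FOLLOW(<L>): in <K>::=<S> <L> <L> t (occurrence 1), <L> is followed by <L> t with FIRST {q, t}; in <K>::=<S> <L> <L> t (occurrence 2), <L> is followed by t with FIRST {t}; in <L>::=<S> <K> <L> q, <L> is followed by q with FIRST {q}; in <D>::=<L> <S> <D>, <L> is followed by <S> <D> with FIRST {q, t}. Thus FOLLOW(<L>) = {q, t}.
FOLLOW(<D>): in <F>::=q <D> t, <D> is followed by t with FIRST {t}; in <D>::=<L> <S> <D>, the suffix after <D> is empty (adds nothing new). Thus FOLLOW(<D>) = {t}.
FOLLOW(<S>): in <K>::=<S> <F> t, <S> is followed by <F> t with FIRST {q, t}; in <K>::=<S> <L> <L> t, <S> is followed by <L> <L> t with FIRST {q, t}; in <L>::=<S> <K> <L> q, <S> is followed by <K> <L> q with FIRST {q, t}; in <D>::=<L> <S> <D>, <S> is followed by <D> with FIRST {λ, q, t}; in <D>::=<L> <S> <D>, the suffix after <S> is nullable, so FOLLOW(<S>) ⊇ FOLLOW(<D>) = {t}. Thus FOLLOW(<S>) = {$, q, t}.

{$, q, t}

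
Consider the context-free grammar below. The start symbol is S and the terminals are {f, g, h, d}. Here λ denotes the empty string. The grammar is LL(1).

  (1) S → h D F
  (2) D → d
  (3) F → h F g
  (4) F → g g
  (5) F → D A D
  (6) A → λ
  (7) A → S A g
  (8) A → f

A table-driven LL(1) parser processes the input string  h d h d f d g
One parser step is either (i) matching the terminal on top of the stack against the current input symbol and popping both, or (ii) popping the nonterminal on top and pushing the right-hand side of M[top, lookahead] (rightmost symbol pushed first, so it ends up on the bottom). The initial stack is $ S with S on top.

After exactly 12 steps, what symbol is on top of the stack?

d

      Stack      Input            Action
   1  $ S        h d h d f d g $  expand S → h D F
   2  $ F D h    h d h d f d g $  match h
   3  $ F D      d h d f d g $    expand D → d
   4  $ F d      d h d f d g $    match d
   5  $ F        h d f d g $      expand F → h F g
   6  $ g F h    h d f d g $      match h
   7  $ g F      d f d g $        expand F → D A D
   8  $ g D A D  d f d g $        expand D → d
   9  $ g D A d  d f d g $        match d
  10  $ g D A    f d g $          expand A → f
  11  $ g D f    f d g $          match f
  12  $ g D      d g $            expand D → d
Stack after step 12: $ g d (top = d).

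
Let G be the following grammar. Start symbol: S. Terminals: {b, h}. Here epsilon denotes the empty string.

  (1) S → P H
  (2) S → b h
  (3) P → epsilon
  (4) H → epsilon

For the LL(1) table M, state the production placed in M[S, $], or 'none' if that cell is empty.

FIRST(P) = {epsilon}
FIRST(H) = {epsilon}
FIRST(S) = {epsilon, b}  (via P H)
FOLLOW(S) includes $ since S is the start symbol.
FOLLOW(S): S appears on no right-hand side. Thus FOLLOW(S) = {$}.
For S → P H: FIRST(P H) = {epsilon}, so it goes in M[S, t] for t ∈ {}; since epsilon ∈ FIRST, also for every t ∈ FOLLOW(S) = {$}.
For S → b h: FIRST(b h) = {b}, so it goes in M[S, t] for t ∈ {b}.

S → P H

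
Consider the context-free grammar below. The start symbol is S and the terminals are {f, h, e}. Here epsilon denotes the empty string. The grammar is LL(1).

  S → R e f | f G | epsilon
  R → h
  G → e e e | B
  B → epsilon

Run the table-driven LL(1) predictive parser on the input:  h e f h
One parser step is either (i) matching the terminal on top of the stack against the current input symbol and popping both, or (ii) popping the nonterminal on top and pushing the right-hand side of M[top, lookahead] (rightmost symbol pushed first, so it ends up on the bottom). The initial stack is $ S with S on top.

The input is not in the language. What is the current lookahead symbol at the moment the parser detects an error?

     Stack    Input      Action
  1  $ S      h e f h $  expand S → R e f
  2  $ f e R  h e f h $  expand R → h
  3  $ f e h  h e f h $  match h
  4  $ f e    e f h $    match e
  5  $ f      f h $      match f
  6  $        h $        error: stack empty but input remains

h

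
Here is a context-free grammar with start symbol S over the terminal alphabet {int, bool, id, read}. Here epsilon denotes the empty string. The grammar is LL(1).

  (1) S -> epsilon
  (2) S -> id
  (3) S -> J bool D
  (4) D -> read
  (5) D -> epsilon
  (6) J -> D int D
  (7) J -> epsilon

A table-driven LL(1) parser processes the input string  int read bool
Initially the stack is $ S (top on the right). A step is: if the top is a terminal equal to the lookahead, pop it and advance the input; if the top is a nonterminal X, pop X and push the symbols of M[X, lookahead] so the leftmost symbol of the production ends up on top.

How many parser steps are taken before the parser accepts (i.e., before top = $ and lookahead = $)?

8

     Stack             Input            Action
  1  $ S               int read bool $  expand S -> J bool D
  2  $ D bool J        int read bool $  expand J -> D int D
  3  $ D bool D int D  int read bool $  expand D -> epsilon
  4  $ D bool D int    int read bool $  match int
  5  $ D bool D        read bool $      expand D -> read
  6  $ D bool read     read bool $      match read
  7  $ D bool          bool $           match bool
  8  $ D               $                expand D -> epsilon
Accept reached after 8 steps.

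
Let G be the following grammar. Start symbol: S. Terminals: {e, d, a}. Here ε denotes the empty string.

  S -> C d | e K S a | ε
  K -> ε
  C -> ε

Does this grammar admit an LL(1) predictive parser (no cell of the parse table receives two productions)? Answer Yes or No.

FIRST(S) = {ε, d, e}
FIRST(K) = {ε}
FIRST(C) = {ε}
FOLLOW(S) = {$, a}
FOLLOW(K) = {a, d, e}
FOLLOW(C) = {d}
Each cell of M receives at most one production.

Yes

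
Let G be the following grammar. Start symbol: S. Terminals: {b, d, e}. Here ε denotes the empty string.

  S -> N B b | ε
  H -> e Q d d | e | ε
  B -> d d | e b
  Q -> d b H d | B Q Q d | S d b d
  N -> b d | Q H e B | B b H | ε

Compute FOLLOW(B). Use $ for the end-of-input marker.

{b, d, e}

FIRST(H) = {ε, e}
FIRST(B) = {d, e}
FIRST(S) = {ε, b, d, e}  (via N B b)
FIRST(Q) = {b, d, e}  (via B Q Q d, S d b d)
FIRST(N) = {ε, b, d, e}  (via Q H e B, B b H)
FOLLOW(S) includes $ since S is the start symbol.
FOLLOW(S): in Q->S d b d, S is followed by d b d with FIRST {d}. Thus FOLLOW(S) = {$, d}.
FOLLOW(Q): in H->e Q d d, Q is followed by d d with FIRST {d}; in Q->B Q Q d (occurrence 1), Q is followed by Q d with FIRST {b, d, e}; in Q->B Q Q d (occurrence 2), Q is followed by d with FIRST {d}; in N->Q H e B, Q is followed by H e B with FIRST {e}. Thus FOLLOW(Q) = {b, d, e}.
FOLLOW(N): in S->N B b, N is followed by B b with FIRST {d, e}. Thus FOLLOW(N) = {d, e}.
FOLLOW(H): in Q->d b H d, H is followed by d with FIRST {d}; in N->Q H e B, H is followed by e B with FIRST {e}; in N->B b H, the suffix after H is empty, so FOLLOW(H) ⊇ FOLLOW(N) = {d, e}. Thus FOLLOW(H) = {d, e}.
FOLLOW(B): in S->N B b, B is followed by b with FIRST {b}; in Q->B Q Q d, B is followed by Q Q d with FIRST {b, d, e}; in N->Q H e B, the suffix after B is empty, so FOLLOW(B) ⊇ FOLLOW(N) = {d, e}; in N->B b H, B is followed by b H with FIRST {b}. Thus FOLLOW(B) = {b, d, e}.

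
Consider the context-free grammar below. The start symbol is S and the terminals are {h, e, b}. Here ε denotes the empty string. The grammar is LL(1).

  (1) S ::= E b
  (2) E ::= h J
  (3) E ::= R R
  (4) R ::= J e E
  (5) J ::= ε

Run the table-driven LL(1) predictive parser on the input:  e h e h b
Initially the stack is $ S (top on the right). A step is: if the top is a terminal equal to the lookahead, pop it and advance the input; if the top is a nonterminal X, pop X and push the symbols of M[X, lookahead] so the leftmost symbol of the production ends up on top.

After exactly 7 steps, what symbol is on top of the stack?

J

     Stack        Input        Action
  1  $ S          e h e h b $  expand S ::= E b
  2  $ b E        e h e h b $  expand E ::= R R
  3  $ b R R      e h e h b $  expand R ::= J e E
  4  $ b R E e J  e h e h b $  expand J ::= ε
  5  $ b R E e    e h e h b $  match e
  6  $ b R E      h e h b $    expand E ::= h J
  7  $ b R J h    h e h b $    match h
Stack after step 7: $ b R J (top = J).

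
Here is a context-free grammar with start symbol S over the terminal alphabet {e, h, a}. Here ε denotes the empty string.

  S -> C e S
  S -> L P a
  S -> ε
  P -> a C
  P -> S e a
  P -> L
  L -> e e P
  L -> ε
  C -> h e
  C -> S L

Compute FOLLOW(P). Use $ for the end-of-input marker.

{a, e, h}

FIRST(L): from L->e e P we get {e}; from L->ε we get {ε}. So FIRST(L) = {ε, e}.
FIRST(S): from S->C e S we get {a, e, h}; from S->L P a we get {a, e, h}; from S->ε we get {ε}. So FIRST(S) = {ε, a, e, h}.
FIRST(P): from P->a C we get {a}; from P->S e a we get {a, e, h}; from P->L we get {ε, e}. So FIRST(P) = {ε, a, e, h}.
FIRST(C): from C->h e we get {h}; from C->S L we get {ε, a, e, h}. So FIRST(C) = {ε, a, e, h}.
FOLLOW(S) includes $ since S is the start symbol.
FOLLOW(S): in S->C e S, the suffix after S is empty (adds nothing new); in P->S e a, S is followed by e a with FIRST {e}; in C->S L, S is followed by L with FIRST {ε, e}; in C->S L, the suffix after S is nullable, so FOLLOW(S) ⊇ FOLLOW(C) = {a, e, h}. Thus FOLLOW(S) = {$, a, e, h}.
FOLLOW(P): in S->L P a, P is followed by a with FIRST {a}; in L->e e P, the suffix after P is empty, so FOLLOW(P) ⊇ FOLLOW(L) = {a, e, h}. Thus FOLLOW(P) = {a, e, h}.
FOLLOW(C): in S->C e S, C is followed by e S with FIRST {e}; in P->a C, the suffix after C is empty, so FOLLOW(C) ⊇ FOLLOW(P) = {a, e, h}. Thus FOLLOW(C) = {a, e, h}.
FOLLOW(L): in S->L P a, L is followed by P a with FIRST {a, e, h}; in P->L, the suffix after L is empty, so FOLLOW(L) ⊇ FOLLOW(P) = {a, e, h}; in C->S L, the suffix after L is empty, so FOLLOW(L) ⊇ FOLLOW(C) = {a, e, h}. Thus FOLLOW(L) = {a, e, h}.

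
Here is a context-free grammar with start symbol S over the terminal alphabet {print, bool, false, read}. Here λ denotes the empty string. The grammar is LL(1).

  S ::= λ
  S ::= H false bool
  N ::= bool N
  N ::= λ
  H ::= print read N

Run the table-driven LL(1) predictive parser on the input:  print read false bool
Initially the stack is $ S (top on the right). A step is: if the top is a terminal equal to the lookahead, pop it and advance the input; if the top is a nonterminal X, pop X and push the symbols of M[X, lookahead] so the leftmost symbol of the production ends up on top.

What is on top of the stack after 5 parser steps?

false

     Stack                      Input                    Action
  1  $ S                        print read false bool $  expand S ::= H false bool
  2  $ bool false H             print read false bool $  expand H ::= print read N
  3  $ bool false N read print  print read false bool $  match print
  4  $ bool false N read        read false bool $        match read
  5  $ bool false N             false bool $             expand N ::= λ
Stack after step 5: $ bool false (top = false).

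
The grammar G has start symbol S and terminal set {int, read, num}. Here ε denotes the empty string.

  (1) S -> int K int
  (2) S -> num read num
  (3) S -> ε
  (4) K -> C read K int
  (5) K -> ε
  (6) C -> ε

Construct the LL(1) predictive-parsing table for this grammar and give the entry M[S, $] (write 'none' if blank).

S -> ε

FIRST(S): from S->int K int we get {int}; from S->num read num we get {num}; from S->ε we get {ε}. So FIRST(S) = {ε, int, num}.
FIRST(C): from C->ε we get {ε}. So FIRST(C) = {ε}.
FIRST(K): from K->C read K int we get {read}; from K->ε we get {ε}. So FIRST(K) = {ε, read}.
FOLLOW(S) includes $ since S is the start symbol.
FOLLOW(S): S appears on no right-hand side. Thus FOLLOW(S) = {$}.
For S -> int K int: FIRST(int K int) = {int}, so it goes in M[S, t] for t ∈ {int}.
For S -> num read num: FIRST(num read num) = {num}, so it goes in M[S, t] for t ∈ {num}.
For S -> ε: FIRST(ε) = {ε}, so it goes in M[S, t] for t ∈ {}; since ε ∈ FIRST, also for every t ∈ FOLLOW(S) = {$}.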